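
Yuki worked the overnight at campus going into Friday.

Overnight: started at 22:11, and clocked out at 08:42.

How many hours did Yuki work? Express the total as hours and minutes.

Overnight: 22:11 → midnight = 1 h 49 min; midnight → 08:42 = 8 h 42 min; span 10 h 31 min

10 h 31 min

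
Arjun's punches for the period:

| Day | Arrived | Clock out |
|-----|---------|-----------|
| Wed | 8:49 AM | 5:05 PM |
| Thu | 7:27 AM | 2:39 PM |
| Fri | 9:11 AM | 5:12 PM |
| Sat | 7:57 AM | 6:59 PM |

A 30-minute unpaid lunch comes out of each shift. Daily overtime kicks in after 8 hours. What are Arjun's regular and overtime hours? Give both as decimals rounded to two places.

Wed: 8:49 AM–5:05 PM = 8 h 16 min; less 30 min break → 7 h 46 min
Thu: 7:27 AM–2:39 PM = 7 h 12 min; less 30 min break → 6 h 42 min
Fri: 9:11 AM–5:12 PM = 8 h 1 min; less 30 min break → 7 h 31 min
Sat: 7:57 AM–6:59 PM = 11 h 2 min; less 30 min break → 10 h 32 min
Wed reg 7 h 46 min / OT 0 h 0 min; Thu reg 6 h 42 min / OT 0 h 0 min; Fri reg 7 h 31 min / OT 0 h 0 min; Sat reg 8 h 0 min / OT 2 h 32 min.
Totals: regular 29 h 59 min, overtime 2 h 32 min.

Regular 29.98 hours, overtime 2.53 hours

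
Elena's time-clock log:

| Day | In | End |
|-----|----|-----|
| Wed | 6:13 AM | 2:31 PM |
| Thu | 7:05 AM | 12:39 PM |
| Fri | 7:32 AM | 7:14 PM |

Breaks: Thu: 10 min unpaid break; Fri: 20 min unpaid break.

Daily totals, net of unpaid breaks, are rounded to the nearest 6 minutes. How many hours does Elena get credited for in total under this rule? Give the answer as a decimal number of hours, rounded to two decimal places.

Wed: 6:13 AM–2:31 PM = 8 h 18 min → rounds to 8 h 18 min
Thu: 7:05 AM–12:39 PM = 5 h 34 min − 10 min = 5 h 24 min → rounds to 5 h 24 min
Fri: 7:32 AM–7:14 PM = 11 h 42 min − 20 min = 11 h 22 min → rounds to 11 h 24 min
Total credited: 25 h 6 min.

25.10 hours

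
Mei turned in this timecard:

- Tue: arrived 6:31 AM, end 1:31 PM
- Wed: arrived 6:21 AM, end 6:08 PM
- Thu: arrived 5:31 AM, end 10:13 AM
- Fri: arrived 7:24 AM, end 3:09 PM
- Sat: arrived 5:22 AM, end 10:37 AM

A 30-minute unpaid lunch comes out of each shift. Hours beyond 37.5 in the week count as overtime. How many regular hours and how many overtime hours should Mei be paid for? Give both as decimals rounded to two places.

Tue: 6:31 AM–1:31 PM = 7 h 0 min; less 30 min break → 6 h 30 min
Wed: 6:21 AM–6:08 PM = 11 h 47 min; less 30 min break → 11 h 17 min
Thu: 5:31 AM–10:13 AM = 4 h 42 min; less 30 min break → 4 h 12 min
Fri: 7:24 AM–3:09 PM = 7 h 45 min; less 30 min break → 7 h 15 min
Sat: 5:22 AM–10:37 AM = 5 h 15 min; less 30 min break → 4 h 45 min
Total worked: 33 h 59 min = 33.98 h.
Threshold 37.5 h → overtime 0 h 0 min, regular 33 h 59 min.

Regular 33.98 hours, overtime 0.00 hours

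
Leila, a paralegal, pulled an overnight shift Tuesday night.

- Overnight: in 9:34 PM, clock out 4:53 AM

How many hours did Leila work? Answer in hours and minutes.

Overnight: 9:34 PM → midnight = 2 h 26 min; midnight → 4:53 AM = 4 h 53 min; span 7 h 19 min

7 h 19 min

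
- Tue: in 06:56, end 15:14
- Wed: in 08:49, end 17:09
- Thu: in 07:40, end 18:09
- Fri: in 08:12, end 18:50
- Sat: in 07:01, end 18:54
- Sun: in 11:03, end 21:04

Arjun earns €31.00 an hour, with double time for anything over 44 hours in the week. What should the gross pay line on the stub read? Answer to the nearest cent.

Tue: 06:56–15:14 = 8 h 18 min
Wed: 08:49–17:09 = 8 h 20 min
Thu: 07:40–18:09 = 10 h 29 min
Fri: 08:12–18:50 = 10 h 38 min
Sat: 07:01–18:54 = 11 h 53 min
Sun: 11:03–21:04 = 10 h 1 min
Total worked: 59 h 39 min = 3579 min.
Regular 44 h 0 min = 2640 min at €31.00/h; overtime 15 h 39 min = 939 min at €62.00/h.
Pay = (2640 × €31.00 + 939 × €62.00) ÷ 60 = €2334.30.

€2334.30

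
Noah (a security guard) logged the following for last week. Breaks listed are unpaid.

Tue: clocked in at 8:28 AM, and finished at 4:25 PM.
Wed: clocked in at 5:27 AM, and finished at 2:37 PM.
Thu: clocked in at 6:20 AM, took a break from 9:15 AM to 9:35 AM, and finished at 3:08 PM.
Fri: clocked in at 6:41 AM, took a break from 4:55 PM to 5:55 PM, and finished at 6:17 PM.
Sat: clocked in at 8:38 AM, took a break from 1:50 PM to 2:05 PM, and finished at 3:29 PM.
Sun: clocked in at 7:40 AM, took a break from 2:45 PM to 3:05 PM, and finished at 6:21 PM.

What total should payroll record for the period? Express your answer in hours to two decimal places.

53.13 hours

Tue: 8:28 AM–4:25 PM = 7 h 57 min
Wed: 5:27 AM–2:37 PM = 9 h 10 min
Thu: 6:20 AM–3:08 PM = 8 h 48 min; less 20 min break → 8 h 28 min
Fri: 6:41 AM–6:17 PM = 11 h 36 min; less 60 min break → 10 h 36 min
Sat: 8:38 AM–3:29 PM = 6 h 51 min; less 15 min break → 6 h 36 min
Sun: 7:40 AM–6:21 PM = 10 h 41 min; less 20 min break → 10 h 21 min
Total: 7 h 57 min + 9 h 10 min + 8 h 28 min + 10 h 36 min + 6 h 36 min + 10 h 21 min = 53 h 8 min.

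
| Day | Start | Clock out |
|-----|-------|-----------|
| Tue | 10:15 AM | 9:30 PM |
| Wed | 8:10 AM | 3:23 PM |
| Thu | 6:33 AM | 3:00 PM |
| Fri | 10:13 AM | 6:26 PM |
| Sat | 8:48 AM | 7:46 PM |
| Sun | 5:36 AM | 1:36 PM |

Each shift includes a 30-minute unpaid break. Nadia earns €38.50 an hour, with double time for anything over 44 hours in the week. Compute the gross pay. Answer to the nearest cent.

€2240.70

Tue: 10:15 AM–9:30 PM = 11 h 15 min; less 30 min break → 10 h 45 min
Wed: 8:10 AM–3:23 PM = 7 h 13 min; less 30 min break → 6 h 43 min
Thu: 6:33 AM–3:00 PM = 8 h 27 min; less 30 min break → 7 h 57 min
Fri: 10:13 AM–6:26 PM = 8 h 13 min; less 30 min break → 7 h 43 min
Sat: 8:48 AM–7:46 PM = 10 h 58 min; less 30 min break → 10 h 28 min
Sun: 5:36 AM–1:36 PM = 8 h 0 min; less 30 min break → 7 h 30 min
Total worked: 51 h 6 min = 3066 min.
Regular 44 h 0 min = 2640 min at €38.50/h; overtime 7 h 6 min = 426 min at €77.00/h.
Pay = (2640 × €38.50 + 426 × €77.00) ÷ 60 = €2240.70.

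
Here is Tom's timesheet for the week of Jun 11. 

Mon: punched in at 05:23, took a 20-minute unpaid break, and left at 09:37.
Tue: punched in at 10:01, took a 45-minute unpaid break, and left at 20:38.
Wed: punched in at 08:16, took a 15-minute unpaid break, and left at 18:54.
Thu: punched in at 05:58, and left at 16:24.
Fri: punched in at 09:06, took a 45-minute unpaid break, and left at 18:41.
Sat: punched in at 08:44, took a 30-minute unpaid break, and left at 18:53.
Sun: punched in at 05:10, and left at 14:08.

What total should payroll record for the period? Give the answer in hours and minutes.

Mon: 05:23–09:37 = 4 h 14 min; less 20 min break → 3 h 54 min
Tue: 10:01–20:38 = 10 h 37 min; less 45 min break → 9 h 52 min
Wed: 08:16–18:54 = 10 h 38 min; less 15 min break → 10 h 23 min
Thu: 05:58–16:24 = 10 h 26 min
Fri: 09:06–18:41 = 9 h 35 min; less 45 min break → 8 h 50 min
Sat: 08:44–18:53 = 10 h 9 min; less 30 min break → 9 h 39 min
Sun: 05:10–14:08 = 8 h 58 min
Total: 3 h 54 min + 9 h 52 min + 10 h 23 min + 10 h 26 min + 8 h 50 min + 9 h 39 min + 8 h 58 min = 62 h 2 min.

62 h 2 min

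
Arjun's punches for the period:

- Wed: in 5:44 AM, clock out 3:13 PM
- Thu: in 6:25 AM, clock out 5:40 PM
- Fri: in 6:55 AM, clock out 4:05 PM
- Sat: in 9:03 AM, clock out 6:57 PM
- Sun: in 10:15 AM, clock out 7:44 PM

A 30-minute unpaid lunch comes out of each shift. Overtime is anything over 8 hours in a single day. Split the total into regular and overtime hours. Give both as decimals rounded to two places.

Regular 40.00 hours, overtime 6.78 hours

Wed: 5:44 AM–3:13 PM = 9 h 29 min; less 30 min break → 8 h 59 min
Thu: 6:25 AM–5:40 PM = 11 h 15 min; less 30 min break → 10 h 45 min
Fri: 6:55 AM–4:05 PM = 9 h 10 min; less 30 min break → 8 h 40 min
Sat: 9:03 AM–6:57 PM = 9 h 54 min; less 30 min break → 9 h 24 min
Sun: 10:15 AM–7:44 PM = 9 h 29 min; less 30 min break → 8 h 59 min
Wed reg 8 h 0 min / OT 0 h 59 min; Thu reg 8 h 0 min / OT 2 h 45 min; Fri reg 8 h 0 min / OT 0 h 40 min; Sat reg 8 h 0 min / OT 1 h 24 min; Sun reg 8 h 0 min / OT 0 h 59 min.
Totals: regular 40 h 0 min, overtime 6 h 47 min.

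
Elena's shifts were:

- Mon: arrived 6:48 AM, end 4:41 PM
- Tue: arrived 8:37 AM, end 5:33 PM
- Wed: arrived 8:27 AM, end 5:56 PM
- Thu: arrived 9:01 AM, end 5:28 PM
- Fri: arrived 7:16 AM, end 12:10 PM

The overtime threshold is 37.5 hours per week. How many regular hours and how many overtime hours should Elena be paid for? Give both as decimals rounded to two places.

Mon: 6:48 AM–4:41 PM = 9 h 53 min
Tue: 8:37 AM–5:33 PM = 8 h 56 min
Wed: 8:27 AM–5:56 PM = 9 h 29 min
Thu: 9:01 AM–5:28 PM = 8 h 27 min
Fri: 7:16 AM–12:10 PM = 4 h 54 min
Total worked: 41 h 39 min = 41.65 h.
Threshold 37.5 h → overtime 4 h 9 min, regular 37 h 30 min.

Regular 37.50 hours, overtime 4.15 hours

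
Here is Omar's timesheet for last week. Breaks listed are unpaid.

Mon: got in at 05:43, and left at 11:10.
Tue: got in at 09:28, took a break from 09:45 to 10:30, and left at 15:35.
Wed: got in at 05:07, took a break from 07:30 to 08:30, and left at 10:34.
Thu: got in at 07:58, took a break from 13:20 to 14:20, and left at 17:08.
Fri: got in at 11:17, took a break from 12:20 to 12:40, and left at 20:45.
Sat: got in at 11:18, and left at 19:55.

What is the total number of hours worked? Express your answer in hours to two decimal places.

Mon: 05:43–11:10 = 5 h 27 min
Tue: 09:28–15:35 = 6 h 7 min; less 45 min break → 5 h 22 min
Wed: 05:07–10:34 = 5 h 27 min; less 60 min break → 4 h 27 min
Thu: 07:58–17:08 = 9 h 10 min; less 60 min break → 8 h 10 min
Fri: 11:17–20:45 = 9 h 28 min; less 20 min break → 9 h 8 min
Sat: 11:18–19:55 = 8 h 37 min
Total: 5 h 27 min + 5 h 22 min + 4 h 27 min + 8 h 10 min + 9 h 8 min + 8 h 37 min = 41 h 11 min.

41.18 hours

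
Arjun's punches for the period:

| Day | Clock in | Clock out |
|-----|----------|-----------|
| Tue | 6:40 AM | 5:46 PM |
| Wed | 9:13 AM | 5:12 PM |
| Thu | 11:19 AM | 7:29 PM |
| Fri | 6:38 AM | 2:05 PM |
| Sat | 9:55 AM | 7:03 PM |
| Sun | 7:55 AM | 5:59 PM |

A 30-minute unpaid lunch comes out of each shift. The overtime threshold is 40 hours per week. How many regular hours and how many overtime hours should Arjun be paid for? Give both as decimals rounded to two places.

Regular 40.00 hours, overtime 10.90 hours

Tue: 6:40 AM–5:46 PM = 11 h 6 min; less 30 min break → 10 h 36 min
Wed: 9:13 AM–5:12 PM = 7 h 59 min; less 30 min break → 7 h 29 min
Thu: 11:19 AM–7:29 PM = 8 h 10 min; less 30 min break → 7 h 40 min
Fri: 6:38 AM–2:05 PM = 7 h 27 min; less 30 min break → 6 h 57 min
Sat: 9:55 AM–7:03 PM = 9 h 8 min; less 30 min break → 8 h 38 min
Sun: 7:55 AM–5:59 PM = 10 h 4 min; less 30 min break → 9 h 34 min
Total worked: 50 h 54 min = 50.90 h.
Threshold 40 h → overtime 10 h 54 min, regular 40 h 0 min.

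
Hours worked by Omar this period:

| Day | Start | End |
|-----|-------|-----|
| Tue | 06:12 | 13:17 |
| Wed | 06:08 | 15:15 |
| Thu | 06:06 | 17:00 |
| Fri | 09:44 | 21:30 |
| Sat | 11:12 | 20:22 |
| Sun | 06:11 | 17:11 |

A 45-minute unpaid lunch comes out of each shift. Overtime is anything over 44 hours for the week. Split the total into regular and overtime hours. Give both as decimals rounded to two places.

Regular 44.00 hours, overtime 10.53 hours

Tue: 06:12–13:17 = 7 h 5 min; less 45 min break → 6 h 20 min
Wed: 06:08–15:15 = 9 h 7 min; less 45 min break → 8 h 22 min
Thu: 06:06–17:00 = 10 h 54 min; less 45 min break → 10 h 9 min
Fri: 09:44–21:30 = 11 h 46 min; less 45 min break → 11 h 1 min
Sat: 11:12–20:22 = 9 h 10 min; less 45 min break → 8 h 25 min
Sun: 06:11–17:11 = 11 h 0 min; less 45 min break → 10 h 15 min
Total worked: 54 h 32 min = 54.53 h.
Threshold 44 h → overtime 10 h 32 min, regular 44 h 0 min.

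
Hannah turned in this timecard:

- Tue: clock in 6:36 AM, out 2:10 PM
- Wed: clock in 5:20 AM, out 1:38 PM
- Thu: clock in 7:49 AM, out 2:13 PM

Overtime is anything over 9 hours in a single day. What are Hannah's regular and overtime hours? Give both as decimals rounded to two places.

Tue: 6:36 AM–2:10 PM = 7 h 34 min
Wed: 5:20 AM–1:38 PM = 8 h 18 min
Thu: 7:49 AM–2:13 PM = 6 h 24 min
Tue reg 7 h 34 min / OT 0 h 0 min; Wed reg 8 h 18 min / OT 0 h 0 min; Thu reg 6 h 24 min / OT 0 h 0 min.
Totals: regular 22 h 16 min, overtime 0 h 0 min.

Regular 22.27 hours, overtime 0.00 hours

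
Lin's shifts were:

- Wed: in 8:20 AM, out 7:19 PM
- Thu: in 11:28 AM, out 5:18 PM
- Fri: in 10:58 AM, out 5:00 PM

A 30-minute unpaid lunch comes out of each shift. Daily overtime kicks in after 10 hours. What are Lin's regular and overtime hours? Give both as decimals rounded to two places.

Regular 20.87 hours, overtime 0.48 hours

Wed: 8:20 AM–7:19 PM = 10 h 59 min; less 30 min break → 10 h 29 min
Thu: 11:28 AM–5:18 PM = 5 h 50 min; less 30 min break → 5 h 20 min
Fri: 10:58 AM–5:00 PM = 6 h 2 min; less 30 min break → 5 h 32 min
Wed reg 10 h 0 min / OT 0 h 29 min; Thu reg 5 h 20 min / OT 0 h 0 min; Fri reg 5 h 32 min / OT 0 h 0 min.
Totals: regular 20 h 52 min, overtime 0 h 29 min.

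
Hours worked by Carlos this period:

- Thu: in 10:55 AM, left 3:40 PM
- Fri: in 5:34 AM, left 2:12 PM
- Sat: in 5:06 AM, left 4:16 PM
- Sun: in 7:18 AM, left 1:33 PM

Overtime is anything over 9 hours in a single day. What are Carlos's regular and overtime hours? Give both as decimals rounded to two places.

Thu: 10:55 AM–3:40 PM = 4 h 45 min
Fri: 5:34 AM–2:12 PM = 8 h 38 min
Sat: 5:06 AM–4:16 PM = 11 h 10 min
Sun: 7:18 AM–1:33 PM = 6 h 15 min
Thu reg 4 h 45 min / OT 0 h 0 min; Fri reg 8 h 38 min / OT 0 h 0 min; Sat reg 9 h 0 min / OT 2 h 10 min; Sun reg 6 h 15 min / OT 0 h 0 min.
Totals: regular 28 h 38 min, overtime 2 h 10 min.

Regular 28.63 hours, overtime 2.17 hours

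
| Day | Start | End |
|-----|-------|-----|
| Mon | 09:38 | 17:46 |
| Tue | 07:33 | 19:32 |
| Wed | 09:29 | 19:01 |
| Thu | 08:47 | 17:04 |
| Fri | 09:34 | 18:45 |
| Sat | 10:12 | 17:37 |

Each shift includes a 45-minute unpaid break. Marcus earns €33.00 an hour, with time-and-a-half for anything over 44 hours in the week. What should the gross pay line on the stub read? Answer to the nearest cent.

Mon: 09:38–17:46 = 8 h 8 min; less 45 min break → 7 h 23 min
Tue: 07:33–19:32 = 11 h 59 min; less 45 min break → 11 h 14 min
Wed: 09:29–19:01 = 9 h 32 min; less 45 min break → 8 h 47 min
Thu: 08:47–17:04 = 8 h 17 min; less 45 min break → 7 h 32 min
Fri: 09:34–18:45 = 9 h 11 min; less 45 min break → 8 h 26 min
Sat: 10:12–17:37 = 7 h 25 min; less 45 min break → 6 h 40 min
Total worked: 50 h 2 min = 3002 min.
Regular 44 h 0 min = 2640 min at €33.00/h; overtime 6 h 2 min = 362 min at €49.50/h.
Pay = (2640 × €33.00 + 362 × €49.50) ÷ 60 = €1750.65.

€1750.65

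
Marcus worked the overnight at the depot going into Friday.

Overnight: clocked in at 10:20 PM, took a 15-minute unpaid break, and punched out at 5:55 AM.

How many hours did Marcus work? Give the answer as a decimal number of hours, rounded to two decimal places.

7.33 hours

Overnight: 10:20 PM → midnight = 1 h 40 min; midnight → 5:55 AM = 5 h 55 min; span 7 h 35 min; less 15 min break → 7 h 20 min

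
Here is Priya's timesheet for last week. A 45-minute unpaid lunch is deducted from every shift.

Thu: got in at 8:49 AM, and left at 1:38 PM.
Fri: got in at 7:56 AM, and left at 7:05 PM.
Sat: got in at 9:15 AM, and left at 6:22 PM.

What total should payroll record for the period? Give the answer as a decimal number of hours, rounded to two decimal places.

22.83 hours

Thu: 8:49 AM–1:38 PM = 4 h 49 min; less 45 min break → 4 h 4 min
Fri: 7:56 AM–7:05 PM = 11 h 9 min; less 45 min break → 10 h 24 min
Sat: 9:15 AM–6:22 PM = 9 h 7 min; less 45 min break → 8 h 22 min
Total: 4 h 4 min + 10 h 24 min + 8 h 22 min = 22 h 50 min.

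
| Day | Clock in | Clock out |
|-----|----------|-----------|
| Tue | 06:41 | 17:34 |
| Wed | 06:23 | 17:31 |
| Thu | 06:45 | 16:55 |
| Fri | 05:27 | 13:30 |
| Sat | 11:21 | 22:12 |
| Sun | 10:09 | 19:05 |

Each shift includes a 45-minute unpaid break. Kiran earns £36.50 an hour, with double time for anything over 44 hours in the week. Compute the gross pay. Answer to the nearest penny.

Tue: 06:41–17:34 = 10 h 53 min; less 45 min break → 10 h 8 min
Wed: 06:23–17:31 = 11 h 8 min; less 45 min break → 10 h 23 min
Thu: 06:45–16:55 = 10 h 10 min; less 45 min break → 9 h 25 min
Fri: 05:27–13:30 = 8 h 3 min; less 45 min break → 7 h 18 min
Sat: 11:21–22:12 = 10 h 51 min; less 45 min break → 10 h 6 min
Sun: 10:09–19:05 = 8 h 56 min; less 45 min break → 8 h 11 min
Total worked: 55 h 31 min = 3331 min.
Regular 44 h 0 min = 2640 min at £36.50/h; overtime 11 h 31 min = 691 min at £73.00/h.
Pay = (2640 × £36.50 + 691 × £73.00) ÷ 60 = £2446.72.

£2446.72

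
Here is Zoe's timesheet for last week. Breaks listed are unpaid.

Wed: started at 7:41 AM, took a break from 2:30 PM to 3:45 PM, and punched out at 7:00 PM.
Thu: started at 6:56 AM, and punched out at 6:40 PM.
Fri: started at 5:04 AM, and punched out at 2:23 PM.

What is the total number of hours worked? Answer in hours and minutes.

31 h 7 min

Wed: 7:41 AM–7:00 PM = 11 h 19 min; less 75 min break → 10 h 4 min
Thu: 6:56 AM–6:40 PM = 11 h 44 min
Fri: 5:04 AM–2:23 PM = 9 h 19 min
Total: 10 h 4 min + 11 h 44 min + 9 h 19 min = 31 h 7 min.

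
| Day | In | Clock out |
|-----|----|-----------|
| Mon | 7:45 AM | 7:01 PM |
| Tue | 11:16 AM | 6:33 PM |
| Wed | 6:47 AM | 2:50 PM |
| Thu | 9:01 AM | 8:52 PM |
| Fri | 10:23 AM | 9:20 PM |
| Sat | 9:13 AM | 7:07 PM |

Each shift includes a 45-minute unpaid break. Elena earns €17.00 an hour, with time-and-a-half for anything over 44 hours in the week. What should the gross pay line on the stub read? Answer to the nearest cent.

€1023.40

Mon: 7:45 AM–7:01 PM = 11 h 16 min; less 45 min break → 10 h 31 min
Tue: 11:16 AM–6:33 PM = 7 h 17 min; less 45 min break → 6 h 32 min
Wed: 6:47 AM–2:50 PM = 8 h 3 min; less 45 min break → 7 h 18 min
Thu: 9:01 AM–8:52 PM = 11 h 51 min; less 45 min break → 11 h 6 min
Fri: 10:23 AM–9:20 PM = 10 h 57 min; less 45 min break → 10 h 12 min
Sat: 9:13 AM–7:07 PM = 9 h 54 min; less 45 min break → 9 h 9 min
Total worked: 54 h 48 min = 3288 min.
Regular 44 h 0 min = 2640 min at €17.00/h; overtime 10 h 48 min = 648 min at €25.50/h.
Pay = (2640 × €17.00 + 648 × €25.50) ÷ 60 = €1023.40.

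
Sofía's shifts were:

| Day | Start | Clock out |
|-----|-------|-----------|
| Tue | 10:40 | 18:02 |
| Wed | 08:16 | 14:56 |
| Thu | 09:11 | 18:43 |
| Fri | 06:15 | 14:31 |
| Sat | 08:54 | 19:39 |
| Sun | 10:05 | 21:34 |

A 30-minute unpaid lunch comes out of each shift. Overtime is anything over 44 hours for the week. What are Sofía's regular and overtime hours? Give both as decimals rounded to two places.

Tue: 10:40–18:02 = 7 h 22 min; less 30 min break → 6 h 52 min
Wed: 08:16–14:56 = 6 h 40 min; less 30 min break → 6 h 10 min
Thu: 09:11–18:43 = 9 h 32 min; less 30 min break → 9 h 2 min
Fri: 06:15–14:31 = 8 h 16 min; less 30 min break → 7 h 46 min
Sat: 08:54–19:39 = 10 h 45 min; less 30 min break → 10 h 15 min
Sun: 10:05–21:34 = 11 h 29 min; less 30 min break → 10 h 59 min
Total worked: 51 h 4 min = 51.07 h.
Threshold 44 h → overtime 7 h 4 min, regular 44 h 0 min.

Regular 44.00 hours, overtime 7.07 hours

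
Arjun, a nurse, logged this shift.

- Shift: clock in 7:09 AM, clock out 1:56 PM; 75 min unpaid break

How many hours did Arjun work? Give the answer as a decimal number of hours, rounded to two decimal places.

Shift: 7:09 AM–1:56 PM = 6 h 47 min; less 75 min break → 5 h 32 min

5.53 hours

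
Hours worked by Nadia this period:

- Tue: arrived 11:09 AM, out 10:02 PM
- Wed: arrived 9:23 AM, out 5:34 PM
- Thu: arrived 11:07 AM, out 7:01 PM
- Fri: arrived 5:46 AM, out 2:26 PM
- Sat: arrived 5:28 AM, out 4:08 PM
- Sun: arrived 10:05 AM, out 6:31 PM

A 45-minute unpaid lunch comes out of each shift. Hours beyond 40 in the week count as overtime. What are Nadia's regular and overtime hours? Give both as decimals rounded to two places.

Tue: 11:09 AM–10:02 PM = 10 h 53 min; less 45 min break → 10 h 8 min
Wed: 9:23 AM–5:34 PM = 8 h 11 min; less 45 min break → 7 h 26 min
Thu: 11:07 AM–7:01 PM = 7 h 54 min; less 45 min break → 7 h 9 min
Fri: 5:46 AM–2:26 PM = 8 h 40 min; less 45 min break → 7 h 55 min
Sat: 5:28 AM–4:08 PM = 10 h 40 min; less 45 min break → 9 h 55 min
Sun: 10:05 AM–6:31 PM = 8 h 26 min; less 45 min break → 7 h 41 min
Total worked: 50 h 14 min = 50.23 h.
Threshold 40 h → overtime 10 h 14 min, regular 40 h 0 min.

Regular 40.00 hours, overtime 10.23 hours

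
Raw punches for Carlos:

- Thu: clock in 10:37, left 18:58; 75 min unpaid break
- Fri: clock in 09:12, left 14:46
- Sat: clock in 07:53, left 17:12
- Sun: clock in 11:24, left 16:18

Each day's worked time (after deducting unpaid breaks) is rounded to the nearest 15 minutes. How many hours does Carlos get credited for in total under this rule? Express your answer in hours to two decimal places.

26.75 hours

Thu: 10:37–18:58 = 8 h 21 min − 75 min = 7 h 6 min → rounds to 7 h 0 min
Fri: 09:12–14:46 = 5 h 34 min → rounds to 5 h 30 min
Sat: 07:53–17:12 = 9 h 19 min → rounds to 9 h 15 min
Sun: 11:24–16:18 = 4 h 54 min → rounds to 5 h 0 min
Total credited: 26 h 45 min.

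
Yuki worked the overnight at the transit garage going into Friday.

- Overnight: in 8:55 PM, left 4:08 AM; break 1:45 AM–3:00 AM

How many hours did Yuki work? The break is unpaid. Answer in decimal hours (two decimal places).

Overnight: 8:55 PM → midnight = 3 h 5 min; midnight → 4:08 AM = 4 h 8 min; span 7 h 13 min; less 75 min break → 5 h 58 min

5.97 hours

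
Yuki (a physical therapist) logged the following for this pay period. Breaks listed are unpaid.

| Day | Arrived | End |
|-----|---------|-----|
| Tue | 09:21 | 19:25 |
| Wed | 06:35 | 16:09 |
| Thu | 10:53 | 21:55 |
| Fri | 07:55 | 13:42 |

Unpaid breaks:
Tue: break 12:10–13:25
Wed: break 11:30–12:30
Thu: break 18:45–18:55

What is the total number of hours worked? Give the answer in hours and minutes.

Tue: 09:21–19:25 = 10 h 4 min; less 75 min break → 8 h 49 min
Wed: 06:35–16:09 = 9 h 34 min; less 60 min break → 8 h 34 min
Thu: 10:53–21:55 = 11 h 2 min; less 10 min break → 10 h 52 min
Fri: 07:55–13:42 = 5 h 47 min
Total: 8 h 49 min + 8 h 34 min + 10 h 52 min + 5 h 47 min = 34 h 2 min.

34 h 2 min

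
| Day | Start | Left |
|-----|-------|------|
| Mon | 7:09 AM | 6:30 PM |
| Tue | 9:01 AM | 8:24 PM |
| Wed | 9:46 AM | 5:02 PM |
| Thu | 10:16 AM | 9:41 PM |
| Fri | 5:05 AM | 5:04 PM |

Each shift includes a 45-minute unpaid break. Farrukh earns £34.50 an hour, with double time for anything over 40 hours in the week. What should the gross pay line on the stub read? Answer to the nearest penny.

Mon: 7:09 AM–6:30 PM = 11 h 21 min; less 45 min break → 10 h 36 min
Tue: 9:01 AM–8:24 PM = 11 h 23 min; less 45 min break → 10 h 38 min
Wed: 9:46 AM–5:02 PM = 7 h 16 min; less 45 min break → 6 h 31 min
Thu: 10:16 AM–9:41 PM = 11 h 25 min; less 45 min break → 10 h 40 min
Fri: 5:05 AM–5:04 PM = 11 h 59 min; less 45 min break → 11 h 14 min
Total worked: 49 h 39 min = 2979 min.
Regular 40 h 0 min = 2400 min at £34.50/h; overtime 9 h 39 min = 579 min at £69.00/h.
Pay = (2400 × £34.50 + 579 × £69.00) ÷ 60 = £2045.85.

£2045.85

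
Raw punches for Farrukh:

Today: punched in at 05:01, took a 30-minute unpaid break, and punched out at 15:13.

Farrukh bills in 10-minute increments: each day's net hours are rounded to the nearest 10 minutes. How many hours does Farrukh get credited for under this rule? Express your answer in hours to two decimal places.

9.67 hours

Today: 05:01–15:13 = 10 h 12 min − 30 min = 9 h 42 min → rounds to 9 h 40 min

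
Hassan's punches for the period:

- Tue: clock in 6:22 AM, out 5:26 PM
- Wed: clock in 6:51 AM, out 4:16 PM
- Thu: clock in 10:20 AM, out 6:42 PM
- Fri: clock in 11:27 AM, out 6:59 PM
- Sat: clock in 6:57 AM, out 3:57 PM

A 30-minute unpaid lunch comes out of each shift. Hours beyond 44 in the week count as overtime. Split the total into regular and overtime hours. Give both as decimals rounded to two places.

Tue: 6:22 AM–5:26 PM = 11 h 4 min; less 30 min break → 10 h 34 min
Wed: 6:51 AM–4:16 PM = 9 h 25 min; less 30 min break → 8 h 55 min
Thu: 10:20 AM–6:42 PM = 8 h 22 min; less 30 min break → 7 h 52 min
Fri: 11:27 AM–6:59 PM = 7 h 32 min; less 30 min break → 7 h 2 min
Sat: 6:57 AM–3:57 PM = 9 h 0 min; less 30 min break → 8 h 30 min
Total worked: 42 h 53 min = 42.88 h.
Threshold 44 h → overtime 0 h 0 min, regular 42 h 53 min.

Regular 42.88 hours, overtime 0.00 hours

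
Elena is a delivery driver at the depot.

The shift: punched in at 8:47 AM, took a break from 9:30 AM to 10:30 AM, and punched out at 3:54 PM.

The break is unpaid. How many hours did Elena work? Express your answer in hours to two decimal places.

The shift: 8:47 AM–3:54 PM = 7 h 7 min; less 60 min break → 6 h 7 min

6.12 hours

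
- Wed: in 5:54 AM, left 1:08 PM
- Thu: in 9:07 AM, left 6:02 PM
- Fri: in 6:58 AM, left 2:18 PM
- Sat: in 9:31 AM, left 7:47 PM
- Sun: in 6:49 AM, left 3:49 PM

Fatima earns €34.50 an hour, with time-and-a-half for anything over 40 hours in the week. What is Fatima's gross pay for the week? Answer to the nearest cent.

Wed: 5:54 AM–1:08 PM = 7 h 14 min
Thu: 9:07 AM–6:02 PM = 8 h 55 min
Fri: 6:58 AM–2:18 PM = 7 h 20 min
Sat: 9:31 AM–7:47 PM = 10 h 16 min
Sun: 6:49 AM–3:49 PM = 9 h 0 min
Total worked: 42 h 45 min = 2565 min.
Regular 40 h 0 min = 2400 min at €34.50/h; overtime 2 h 45 min = 165 min at €51.75/h.
Pay = (2400 × €34.50 + 165 × €51.75) ÷ 60 = €1522.31.

€1522.31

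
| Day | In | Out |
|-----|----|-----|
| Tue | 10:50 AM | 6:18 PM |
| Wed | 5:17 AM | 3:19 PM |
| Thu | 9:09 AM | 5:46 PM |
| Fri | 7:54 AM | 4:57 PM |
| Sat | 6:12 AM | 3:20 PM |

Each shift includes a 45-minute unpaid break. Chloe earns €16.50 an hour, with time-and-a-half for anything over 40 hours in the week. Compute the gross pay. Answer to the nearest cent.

Tue: 10:50 AM–6:18 PM = 7 h 28 min; less 45 min break → 6 h 43 min
Wed: 5:17 AM–3:19 PM = 10 h 2 min; less 45 min break → 9 h 17 min
Thu: 9:09 AM–5:46 PM = 8 h 37 min; less 45 min break → 7 h 52 min
Fri: 7:54 AM–4:57 PM = 9 h 3 min; less 45 min break → 8 h 18 min
Sat: 6:12 AM–3:20 PM = 9 h 8 min; less 45 min break → 8 h 23 min
Total worked: 40 h 33 min = 2433 min.
Regular 40 h 0 min = 2400 min at €16.50/h; overtime 0 h 33 min = 33 min at €24.75/h.
Pay = (2400 × €16.50 + 33 × €24.75) ÷ 60 = €673.61.

€673.61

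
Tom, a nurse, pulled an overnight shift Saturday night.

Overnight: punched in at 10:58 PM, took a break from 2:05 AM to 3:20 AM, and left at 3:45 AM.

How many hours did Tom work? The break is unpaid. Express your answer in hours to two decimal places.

Overnight: 10:58 PM → midnight = 1 h 2 min; midnight → 3:45 AM = 3 h 45 min; span 4 h 47 min; less 75 min break → 3 h 32 min

3.53 hours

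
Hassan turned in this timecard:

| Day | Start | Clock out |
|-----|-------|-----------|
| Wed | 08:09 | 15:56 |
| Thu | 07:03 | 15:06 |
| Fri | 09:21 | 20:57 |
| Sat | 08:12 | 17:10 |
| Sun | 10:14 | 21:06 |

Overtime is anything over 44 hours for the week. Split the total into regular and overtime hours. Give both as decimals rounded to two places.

Wed: 08:09–15:56 = 7 h 47 min
Thu: 07:03–15:06 = 8 h 3 min
Fri: 09:21–20:57 = 11 h 36 min
Sat: 08:12–17:10 = 8 h 58 min
Sun: 10:14–21:06 = 10 h 52 min
Total worked: 47 h 16 min = 47.27 h.
Threshold 44 h → overtime 3 h 16 min, regular 44 h 0 min.

Regular 44.00 hours, overtime 3.27 hours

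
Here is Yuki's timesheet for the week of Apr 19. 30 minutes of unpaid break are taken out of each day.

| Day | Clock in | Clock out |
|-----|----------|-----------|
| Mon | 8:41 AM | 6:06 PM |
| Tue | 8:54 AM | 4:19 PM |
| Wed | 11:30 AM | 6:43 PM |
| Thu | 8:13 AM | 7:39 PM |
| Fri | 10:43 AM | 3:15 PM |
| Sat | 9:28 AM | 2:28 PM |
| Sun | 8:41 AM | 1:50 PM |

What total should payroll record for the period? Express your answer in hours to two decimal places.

46.67 hours

Mon: 8:41 AM–6:06 PM = 9 h 25 min; less 30 min break → 8 h 55 min
Tue: 8:54 AM–4:19 PM = 7 h 25 min; less 30 min break → 6 h 55 min
Wed: 11:30 AM–6:43 PM = 7 h 13 min; less 30 min break → 6 h 43 min
Thu: 8:13 AM–7:39 PM = 11 h 26 min; less 30 min break → 10 h 56 min
Fri: 10:43 AM–3:15 PM = 4 h 32 min; less 30 min break → 4 h 2 min
Sat: 9:28 AM–2:28 PM = 5 h 0 min; less 30 min break → 4 h 30 min
Sun: 8:41 AM–1:50 PM = 5 h 9 min; less 30 min break → 4 h 39 min
Total: 8 h 55 min + 6 h 55 min + 6 h 43 min + 10 h 56 min + 4 h 2 min + 4 h 30 min + 4 h 39 min = 46 h 40 min.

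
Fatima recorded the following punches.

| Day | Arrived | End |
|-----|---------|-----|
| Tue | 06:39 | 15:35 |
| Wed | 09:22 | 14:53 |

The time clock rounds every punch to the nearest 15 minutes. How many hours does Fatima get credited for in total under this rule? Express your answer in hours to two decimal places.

Tue: in 06:39→06:45, out 15:35→15:30; 8 h 45 min
Wed: in 09:22→09:15, out 14:53→15:00; 5 h 45 min
Total credited: 14 h 30 min.

14.50 hours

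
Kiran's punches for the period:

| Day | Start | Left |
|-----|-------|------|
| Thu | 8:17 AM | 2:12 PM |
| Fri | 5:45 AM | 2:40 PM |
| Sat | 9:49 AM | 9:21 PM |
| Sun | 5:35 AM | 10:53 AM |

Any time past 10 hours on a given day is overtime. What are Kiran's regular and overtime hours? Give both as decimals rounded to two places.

Thu: 8:17 AM–2:12 PM = 5 h 55 min
Fri: 5:45 AM–2:40 PM = 8 h 55 min
Sat: 9:49 AM–9:21 PM = 11 h 32 min
Sun: 5:35 AM–10:53 AM = 5 h 18 min
Thu reg 5 h 55 min / OT 0 h 0 min; Fri reg 8 h 55 min / OT 0 h 0 min; Sat reg 10 h 0 min / OT 1 h 32 min; Sun reg 5 h 18 min / OT 0 h 0 min.
Totals: regular 30 h 8 min, overtime 1 h 32 min.

Regular 30.13 hours, overtime 1.53 hours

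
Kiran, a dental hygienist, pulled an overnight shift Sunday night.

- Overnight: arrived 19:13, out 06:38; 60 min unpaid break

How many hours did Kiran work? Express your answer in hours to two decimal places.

Overnight: 19:13 → midnight = 4 h 47 min; midnight → 06:38 = 6 h 38 min; span 11 h 25 min; less 60 min break → 10 h 25 min

10.42 hours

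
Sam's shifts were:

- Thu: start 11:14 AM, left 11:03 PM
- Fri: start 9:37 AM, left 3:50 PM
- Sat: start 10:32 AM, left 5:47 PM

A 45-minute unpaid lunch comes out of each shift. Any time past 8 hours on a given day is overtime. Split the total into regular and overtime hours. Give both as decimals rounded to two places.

Thu: 11:14 AM–11:03 PM = 11 h 49 min; less 45 min break → 11 h 4 min
Fri: 9:37 AM–3:50 PM = 6 h 13 min; less 45 min break → 5 h 28 min
Sat: 10:32 AM–5:47 PM = 7 h 15 min; less 45 min break → 6 h 30 min
Thu reg 8 h 0 min / OT 3 h 4 min; Fri reg 5 h 28 min / OT 0 h 0 min; Sat reg 6 h 30 min / OT 0 h 0 min.
Totals: regular 19 h 58 min, overtime 3 h 4 min.

Regular 19.97 hours, overtime 3.07 hours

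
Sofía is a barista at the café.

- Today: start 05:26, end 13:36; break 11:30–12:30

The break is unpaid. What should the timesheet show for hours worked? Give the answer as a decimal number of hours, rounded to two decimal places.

7.17 hours

Today: 05:26–13:36 = 8 h 10 min; less 60 min break → 7 h 10 min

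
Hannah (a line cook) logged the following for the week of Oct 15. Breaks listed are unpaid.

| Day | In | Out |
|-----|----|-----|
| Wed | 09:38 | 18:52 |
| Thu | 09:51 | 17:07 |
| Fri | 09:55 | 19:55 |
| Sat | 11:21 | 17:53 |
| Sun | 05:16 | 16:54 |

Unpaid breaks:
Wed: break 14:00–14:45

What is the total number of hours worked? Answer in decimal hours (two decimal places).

43.92 hours

Wed: 09:38–18:52 = 9 h 14 min; less 45 min break → 8 h 29 min
Thu: 09:51–17:07 = 7 h 16 min
Fri: 09:55–19:55 = 10 h 0 min
Sat: 11:21–17:53 = 6 h 32 min
Sun: 05:16–16:54 = 11 h 38 min
Total: 8 h 29 min + 7 h 16 min + 10 h 0 min + 6 h 32 min + 11 h 38 min = 43 h 55 min.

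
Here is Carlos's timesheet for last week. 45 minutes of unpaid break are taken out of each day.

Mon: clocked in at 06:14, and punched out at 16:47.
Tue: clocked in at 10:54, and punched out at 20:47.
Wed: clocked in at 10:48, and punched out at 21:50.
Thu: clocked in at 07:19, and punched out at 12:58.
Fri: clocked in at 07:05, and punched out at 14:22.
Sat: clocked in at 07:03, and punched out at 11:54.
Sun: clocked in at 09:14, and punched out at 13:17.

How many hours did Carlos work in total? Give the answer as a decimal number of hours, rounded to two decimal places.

48.05 hours

Mon: 06:14–16:47 = 10 h 33 min; less 45 min break → 9 h 48 min
Tue: 10:54–20:47 = 9 h 53 min; less 45 min break → 9 h 8 min
Wed: 10:48–21:50 = 11 h 2 min; less 45 min break → 10 h 17 min
Thu: 07:19–12:58 = 5 h 39 min; less 45 min break → 4 h 54 min
Fri: 07:05–14:22 = 7 h 17 min; less 45 min break → 6 h 32 min
Sat: 07:03–11:54 = 4 h 51 min; less 45 min break → 4 h 6 min
Sun: 09:14–13:17 = 4 h 3 min; less 45 min break → 3 h 18 min
Total: 9 h 48 min + 9 h 8 min + 10 h 17 min + 4 h 54 min + 6 h 32 min + 4 h 6 min + 3 h 18 min = 48 h 3 min.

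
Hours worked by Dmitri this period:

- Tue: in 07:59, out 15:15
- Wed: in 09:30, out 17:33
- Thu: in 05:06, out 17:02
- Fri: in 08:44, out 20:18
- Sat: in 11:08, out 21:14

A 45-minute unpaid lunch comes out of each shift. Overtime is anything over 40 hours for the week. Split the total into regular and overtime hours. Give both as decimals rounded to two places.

Regular 40.00 hours, overtime 5.17 hours

Tue: 07:59–15:15 = 7 h 16 min; less 45 min break → 6 h 31 min
Wed: 09:30–17:33 = 8 h 3 min; less 45 min break → 7 h 18 min
Thu: 05:06–17:02 = 11 h 56 min; less 45 min break → 11 h 11 min
Fri: 08:44–20:18 = 11 h 34 min; less 45 min break → 10 h 49 min
Sat: 11:08–21:14 = 10 h 6 min; less 45 min break → 9 h 21 min
Total worked: 45 h 10 min = 45.17 h.
Threshold 40 h → overtime 5 h 10 min, regular 40 h 0 min.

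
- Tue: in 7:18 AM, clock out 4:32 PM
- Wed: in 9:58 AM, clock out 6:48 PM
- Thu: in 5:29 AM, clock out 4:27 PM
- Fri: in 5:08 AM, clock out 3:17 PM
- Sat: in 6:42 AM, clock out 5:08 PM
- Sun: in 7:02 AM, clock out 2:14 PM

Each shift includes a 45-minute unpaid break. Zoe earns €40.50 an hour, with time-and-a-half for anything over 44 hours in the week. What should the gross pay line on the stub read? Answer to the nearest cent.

€2287.24

Tue: 7:18 AM–4:32 PM = 9 h 14 min; less 45 min break → 8 h 29 min
Wed: 9:58 AM–6:48 PM = 8 h 50 min; less 45 min break → 8 h 5 min
Thu: 5:29 AM–4:27 PM = 10 h 58 min; less 45 min break → 10 h 13 min
Fri: 5:08 AM–3:17 PM = 10 h 9 min; less 45 min break → 9 h 24 min
Sat: 6:42 AM–5:08 PM = 10 h 26 min; less 45 min break → 9 h 41 min
Sun: 7:02 AM–2:14 PM = 7 h 12 min; less 45 min break → 6 h 27 min
Total worked: 52 h 19 min = 3139 min.
Regular 44 h 0 min = 2640 min at €40.50/h; overtime 8 h 19 min = 499 min at €60.75/h.
Pay = (2640 × €40.50 + 499 × €60.75) ÷ 60 = €2287.24.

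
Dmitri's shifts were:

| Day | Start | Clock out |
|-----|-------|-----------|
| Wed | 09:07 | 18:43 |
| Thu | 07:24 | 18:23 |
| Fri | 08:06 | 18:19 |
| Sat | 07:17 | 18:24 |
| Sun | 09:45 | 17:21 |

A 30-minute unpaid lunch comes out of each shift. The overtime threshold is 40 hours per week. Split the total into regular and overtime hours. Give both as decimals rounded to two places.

Regular 40.00 hours, overtime 7.02 hours

Wed: 09:07–18:43 = 9 h 36 min; less 30 min break → 9 h 6 min
Thu: 07:24–18:23 = 10 h 59 min; less 30 min break → 10 h 29 min
Fri: 08:06–18:19 = 10 h 13 min; less 30 min break → 9 h 43 min
Sat: 07:17–18:24 = 11 h 7 min; less 30 min break → 10 h 37 min
Sun: 09:45–17:21 = 7 h 36 min; less 30 min break → 7 h 6 min
Total worked: 47 h 1 min = 47.02 h.
Threshold 40 h → overtime 7 h 1 min, regular 40 h 0 min.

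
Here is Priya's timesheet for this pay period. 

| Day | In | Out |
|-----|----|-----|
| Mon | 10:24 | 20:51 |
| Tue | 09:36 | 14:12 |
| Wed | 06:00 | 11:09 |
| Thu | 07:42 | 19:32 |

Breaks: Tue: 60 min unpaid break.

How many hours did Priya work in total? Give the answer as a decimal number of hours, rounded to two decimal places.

Mon: 10:24–20:51 = 10 h 27 min
Tue: 09:36–14:12 = 4 h 36 min; less 60 min break → 3 h 36 min
Wed: 06:00–11:09 = 5 h 9 min
Thu: 07:42–19:32 = 11 h 50 min
Total: 10 h 27 min + 3 h 36 min + 5 h 9 min + 11 h 50 min = 31 h 2 min.

31.03 hours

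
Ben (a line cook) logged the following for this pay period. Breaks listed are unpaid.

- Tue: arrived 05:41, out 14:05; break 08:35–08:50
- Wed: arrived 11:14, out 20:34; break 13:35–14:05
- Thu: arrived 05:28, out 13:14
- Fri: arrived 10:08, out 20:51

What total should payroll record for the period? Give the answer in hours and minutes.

Tue: 05:41–14:05 = 8 h 24 min; less 15 min break → 8 h 9 min
Wed: 11:14–20:34 = 9 h 20 min; less 30 min break → 8 h 50 min
Thu: 05:28–13:14 = 7 h 46 min
Fri: 10:08–20:51 = 10 h 43 min
Total: 8 h 9 min + 8 h 50 min + 7 h 46 min + 10 h 43 min = 35 h 28 min.

35 h 28 min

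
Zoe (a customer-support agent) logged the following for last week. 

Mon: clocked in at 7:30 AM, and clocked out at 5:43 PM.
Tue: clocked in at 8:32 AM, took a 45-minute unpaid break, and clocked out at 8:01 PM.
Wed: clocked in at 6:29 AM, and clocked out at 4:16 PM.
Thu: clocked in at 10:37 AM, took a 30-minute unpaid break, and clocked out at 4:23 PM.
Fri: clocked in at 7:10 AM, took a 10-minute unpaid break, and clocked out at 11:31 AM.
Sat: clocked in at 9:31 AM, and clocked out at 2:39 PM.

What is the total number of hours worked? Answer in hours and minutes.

Mon: 7:30 AM–5:43 PM = 10 h 13 min
Tue: 8:32 AM–8:01 PM = 11 h 29 min; less 45 min break → 10 h 44 min
Wed: 6:29 AM–4:16 PM = 9 h 47 min
Thu: 10:37 AM–4:23 PM = 5 h 46 min; less 30 min break → 5 h 16 min
Fri: 7:10 AM–11:31 AM = 4 h 21 min; less 10 min break → 4 h 11 min
Sat: 9:31 AM–2:39 PM = 5 h 8 min
Total: 10 h 13 min + 10 h 44 min + 9 h 47 min + 5 h 16 min + 4 h 11 min + 5 h 8 min = 45 h 19 min.

45 h 19 min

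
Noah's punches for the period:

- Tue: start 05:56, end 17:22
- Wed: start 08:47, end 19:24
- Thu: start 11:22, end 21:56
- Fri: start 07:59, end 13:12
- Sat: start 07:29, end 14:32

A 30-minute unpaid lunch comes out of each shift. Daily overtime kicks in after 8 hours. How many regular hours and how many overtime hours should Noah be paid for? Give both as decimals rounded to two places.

Regular 35.27 hours, overtime 7.12 hours

Tue: 05:56–17:22 = 11 h 26 min; less 30 min break → 10 h 56 min
Wed: 08:47–19:24 = 10 h 37 min; less 30 min break → 10 h 7 min
Thu: 11:22–21:56 = 10 h 34 min; less 30 min break → 10 h 4 min
Fri: 07:59–13:12 = 5 h 13 min; less 30 min break → 4 h 43 min
Sat: 07:29–14:32 = 7 h 3 min; less 30 min break → 6 h 33 min
Tue reg 8 h 0 min / OT 2 h 56 min; Wed reg 8 h 0 min / OT 2 h 7 min; Thu reg 8 h 0 min / OT 2 h 4 min; Fri reg 4 h 43 min / OT 0 h 0 min; Sat reg 6 h 33 min / OT 0 h 0 min.
Totals: regular 35 h 16 min, overtime 7 h 7 min.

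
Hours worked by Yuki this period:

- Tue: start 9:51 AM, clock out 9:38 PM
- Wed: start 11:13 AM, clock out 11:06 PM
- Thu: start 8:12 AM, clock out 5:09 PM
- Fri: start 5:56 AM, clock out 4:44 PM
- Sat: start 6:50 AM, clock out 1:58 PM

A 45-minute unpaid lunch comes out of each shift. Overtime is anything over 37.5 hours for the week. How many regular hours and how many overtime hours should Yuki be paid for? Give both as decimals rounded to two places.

Tue: 9:51 AM–9:38 PM = 11 h 47 min; less 45 min break → 11 h 2 min
Wed: 11:13 AM–11:06 PM = 11 h 53 min; less 45 min break → 11 h 8 min
Thu: 8:12 AM–5:09 PM = 8 h 57 min; less 45 min break → 8 h 12 min
Fri: 5:56 AM–4:44 PM = 10 h 48 min; less 45 min break → 10 h 3 min
Sat: 6:50 AM–1:58 PM = 7 h 8 min; less 45 min break → 6 h 23 min
Total worked: 46 h 48 min = 46.80 h.
Threshold 37.5 h → overtime 9 h 18 min, regular 37 h 30 min.

Regular 37.50 hours, overtime 9.30 hours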